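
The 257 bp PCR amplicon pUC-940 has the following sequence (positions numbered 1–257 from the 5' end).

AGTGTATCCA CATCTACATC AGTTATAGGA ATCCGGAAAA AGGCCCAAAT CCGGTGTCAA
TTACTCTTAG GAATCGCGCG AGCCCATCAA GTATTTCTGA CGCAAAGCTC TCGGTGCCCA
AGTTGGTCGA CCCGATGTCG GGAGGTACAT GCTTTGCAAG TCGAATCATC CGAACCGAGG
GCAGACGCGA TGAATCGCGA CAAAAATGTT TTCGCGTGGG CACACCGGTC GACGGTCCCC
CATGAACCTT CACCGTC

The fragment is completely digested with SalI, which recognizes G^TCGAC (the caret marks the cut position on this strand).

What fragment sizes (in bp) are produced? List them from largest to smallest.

SalI sites (GTCGAC) start at positions 126, 228.
SalI cuts after the first base of each site, so after positions 126, 228.
Linear molecule, 2 cuts → 3 fragments:
  1–126 → 126 bp
  127–228 → 102 bp
  229–257 → 29 bp
Sorted largest to smallest: 126, 102, 29 bp.

126, 102, 29 bp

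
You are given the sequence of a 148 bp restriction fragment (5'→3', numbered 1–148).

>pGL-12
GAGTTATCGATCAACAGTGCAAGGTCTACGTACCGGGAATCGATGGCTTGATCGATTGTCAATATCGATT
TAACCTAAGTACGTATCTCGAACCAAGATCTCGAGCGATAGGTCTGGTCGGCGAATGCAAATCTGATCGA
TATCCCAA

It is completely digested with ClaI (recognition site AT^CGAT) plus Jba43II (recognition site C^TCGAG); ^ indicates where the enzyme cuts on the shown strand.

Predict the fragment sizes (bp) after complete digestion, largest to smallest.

ClaI sites (ATCGAT) start at positions 6, 39, 51, 64, 136.
ClaI cuts after base 2 of each site, so after positions 7, 40, 52, 65, 137.
The Jba43II site (CTCGAG) starts at position 100.
Jba43II cuts after the first base of each site, so after position 100.
Combined cut positions: 7, 40, 52, 65, 100, 137.
Linear molecule, 6 cuts → 7 fragments:
  1–7 → 7 bp
  8–40 → 33 bp
  41–52 → 12 bp
  53–65 → 13 bp
  66–100 → 35 bp
  101–137 → 37 bp
  138–148 → 11 bp
Sorted largest to smallest: 37, 35, 33, 13, 12, 11, 7 bp.

37, 35, 33, 13, 12, 11, 7 bp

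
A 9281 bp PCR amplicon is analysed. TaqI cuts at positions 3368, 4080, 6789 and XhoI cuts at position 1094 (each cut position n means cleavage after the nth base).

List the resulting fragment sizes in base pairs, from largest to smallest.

Combined cut positions (sorted): 1094, 3368, 4080, 6789.
Linear molecule, 4 cuts → 5 fragments:
  1094 − 0 = 1094 bp
  3368 − 1094 = 2274 bp
  4080 − 3368 = 712 bp
  6789 − 4080 = 2709 bp
  9281 − 6789 = 2492 bp
Sorted largest to smallest: 2709, 2492, 2274, 1094, 712 bp.

2709, 2492, 2274, 1094, 712 bp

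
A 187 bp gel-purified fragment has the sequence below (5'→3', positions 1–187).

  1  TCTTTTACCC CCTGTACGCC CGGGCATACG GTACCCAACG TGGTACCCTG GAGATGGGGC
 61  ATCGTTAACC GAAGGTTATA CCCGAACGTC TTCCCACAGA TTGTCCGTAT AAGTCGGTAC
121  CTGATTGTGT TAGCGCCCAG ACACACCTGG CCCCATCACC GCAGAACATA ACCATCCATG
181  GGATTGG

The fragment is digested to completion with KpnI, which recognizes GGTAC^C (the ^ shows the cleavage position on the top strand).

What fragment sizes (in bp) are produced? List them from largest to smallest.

74, 67, 34, 12 bp

KpnI sites (GGTACC) start at positions 30, 42, 116.
KpnI cuts after base 5 of each site (before the last base), so after positions 34, 46, 120.
Linear molecule, 3 cuts → 4 fragments:
  1–34 → 34 bp
  35–46 → 12 bp
  47–120 → 74 bp
  121–187 → 67 bp
Sorted largest to smallest: 74, 67, 34, 12 bp.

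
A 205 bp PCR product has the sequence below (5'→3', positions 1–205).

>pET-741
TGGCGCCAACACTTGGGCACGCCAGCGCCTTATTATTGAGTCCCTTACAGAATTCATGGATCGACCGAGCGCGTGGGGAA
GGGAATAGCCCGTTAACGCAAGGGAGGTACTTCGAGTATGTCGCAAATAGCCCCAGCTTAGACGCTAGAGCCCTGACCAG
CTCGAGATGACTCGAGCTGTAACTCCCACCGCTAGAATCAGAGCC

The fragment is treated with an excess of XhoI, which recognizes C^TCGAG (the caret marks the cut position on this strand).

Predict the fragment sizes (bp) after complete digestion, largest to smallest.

161, 34, 10 bp

XhoI sites (CTCGAG) start at positions 161, 171.
XhoI cuts after the first base of each site, so after positions 161, 171.
Linear molecule, 2 cuts → 3 fragments:
  1–161 → 161 bp
  162–171 → 10 bp
  172–205 → 34 bp
Sorted largest to smallest: 161, 34, 10 bp.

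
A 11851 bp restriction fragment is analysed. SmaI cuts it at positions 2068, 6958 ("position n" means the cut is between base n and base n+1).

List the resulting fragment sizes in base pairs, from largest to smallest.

Linear molecule, 2 cuts → 3 fragments:
  2068 − 0 = 2068 bp
  6958 − 2068 = 4890 bp
  11851 − 6958 = 4893 bp
Sorted largest to smallest: 4893, 4890, 2068 bp.

4893, 4890, 2068 bp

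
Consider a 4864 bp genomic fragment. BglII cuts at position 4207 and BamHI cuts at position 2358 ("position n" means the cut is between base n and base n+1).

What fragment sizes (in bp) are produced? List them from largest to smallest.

Combined cut positions (sorted): 2358, 4207.
Linear molecule, 2 cuts → 3 fragments:
  2358 − 0 = 2358 bp
  4207 − 2358 = 1849 bp
  4864 − 4207 = 657 bp
Sorted largest to smallest: 2358, 1849, 657 bp.

2358, 1849, 657 bp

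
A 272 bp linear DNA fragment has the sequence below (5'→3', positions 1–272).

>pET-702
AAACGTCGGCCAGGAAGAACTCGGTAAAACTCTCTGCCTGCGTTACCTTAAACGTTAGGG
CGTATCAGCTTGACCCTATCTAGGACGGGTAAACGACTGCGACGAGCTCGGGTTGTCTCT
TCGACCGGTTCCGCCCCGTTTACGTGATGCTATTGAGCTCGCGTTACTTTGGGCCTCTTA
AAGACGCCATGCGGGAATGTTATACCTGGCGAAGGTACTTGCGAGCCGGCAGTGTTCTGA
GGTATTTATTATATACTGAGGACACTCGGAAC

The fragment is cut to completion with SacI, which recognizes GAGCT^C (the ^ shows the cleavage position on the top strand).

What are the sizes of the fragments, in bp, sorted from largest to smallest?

113, 108, 51 bp

SacI sites (GAGCTC) start at positions 104, 155.
SacI cuts after base 5 of each site (before the last base), so after positions 108, 159.
Linear molecule, 2 cuts → 3 fragments:
  1–108 → 108 bp
  109–159 → 51 bp
  160–272 → 113 bp
Sorted largest to smallest: 113, 108, 51 bp.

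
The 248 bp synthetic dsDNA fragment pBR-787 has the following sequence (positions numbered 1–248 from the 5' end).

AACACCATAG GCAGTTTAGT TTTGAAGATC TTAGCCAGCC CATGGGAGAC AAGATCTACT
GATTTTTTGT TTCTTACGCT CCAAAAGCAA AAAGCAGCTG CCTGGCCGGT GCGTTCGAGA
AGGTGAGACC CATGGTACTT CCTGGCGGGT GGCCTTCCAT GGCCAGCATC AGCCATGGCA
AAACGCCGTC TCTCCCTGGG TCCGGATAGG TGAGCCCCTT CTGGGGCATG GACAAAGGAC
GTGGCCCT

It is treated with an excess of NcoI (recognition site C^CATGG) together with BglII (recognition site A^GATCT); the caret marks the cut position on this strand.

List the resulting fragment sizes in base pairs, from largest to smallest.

78, 75, 27, 26, 16, 14, 12 bp

NcoI sites (CCATGG) start at positions 40, 130, 157, 173.
NcoI cuts after the first base of each site, so after positions 40, 130, 157, 173.
BglII sites (AGATCT) start at positions 26, 52.
BglII cuts after the first base of each site, so after positions 26, 52.
Combined cut positions: 26, 40, 52, 130, 157, 173.
Linear molecule, 6 cuts → 7 fragments:
  1–26 → 26 bp
  27–40 → 14 bp
  41–52 → 12 bp
  53–130 → 78 bp
  131–157 → 27 bp
  158–173 → 16 bp
  174–248 → 75 bp
Sorted largest to smallest: 78, 75, 27, 26, 16, 14, 12 bp.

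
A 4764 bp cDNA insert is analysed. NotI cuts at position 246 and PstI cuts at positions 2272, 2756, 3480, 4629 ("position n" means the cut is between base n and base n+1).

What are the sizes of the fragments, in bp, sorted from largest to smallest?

2026, 1149, 724, 484, 246, 135 bp

Combined cut positions (sorted): 246, 2272, 2756, 3480, 4629.
Linear molecule, 5 cuts → 6 fragments:
  246 − 0 = 246 bp
  2272 − 246 = 2026 bp
  2756 − 2272 = 484 bp
  3480 − 2756 = 724 bp
  4629 − 3480 = 1149 bp
  4764 − 4629 = 135 bp
Sorted largest to smallest: 2026, 1149, 724, 484, 246, 135 bp.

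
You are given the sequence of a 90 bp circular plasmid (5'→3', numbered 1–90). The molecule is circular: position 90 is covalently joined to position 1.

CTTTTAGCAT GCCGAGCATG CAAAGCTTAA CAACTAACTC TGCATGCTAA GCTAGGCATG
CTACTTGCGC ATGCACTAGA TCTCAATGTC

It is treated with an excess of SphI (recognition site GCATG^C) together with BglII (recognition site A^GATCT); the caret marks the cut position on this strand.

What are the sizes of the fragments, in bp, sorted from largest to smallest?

SphI sites (GCATGC) start at positions 7, 16, 42, 56, 69.
SphI cuts after base 5 of each site (before the last base), so after positions 11, 20, 46, 60, 73.
The BglII site (AGATCT) starts at position 78.
BglII cuts after the first base of each site, so after position 78.
Combined cut positions: 11, 20, 46, 60, 73, 78.
Circular molecule, 6 cuts → 6 fragments:
  12–20 → 9 bp
  21–46 → 26 bp
  47–60 → 14 bp
  61–73 → 13 bp
  74–78 → 5 bp
  79–90 then 1–11 → 12 + 11 = 23 bp
Sorted largest to smallest: 26, 23, 14, 13, 9, 5 bp.

26, 23, 14, 13, 9, 5 bp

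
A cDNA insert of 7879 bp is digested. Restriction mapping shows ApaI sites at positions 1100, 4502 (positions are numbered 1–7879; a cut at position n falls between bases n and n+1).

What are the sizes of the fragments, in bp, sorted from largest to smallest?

Linear molecule, 2 cuts → 3 fragments:
  1100 − 0 = 1100 bp
  4502 − 1100 = 3402 bp
  7879 − 4502 = 3377 bp
Sorted largest to smallest: 3402, 3377, 1100 bp.

3402, 3377, 1100 bp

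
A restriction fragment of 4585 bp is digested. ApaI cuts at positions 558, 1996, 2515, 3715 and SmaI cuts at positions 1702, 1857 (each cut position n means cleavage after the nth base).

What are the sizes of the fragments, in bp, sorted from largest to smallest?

1200, 1144, 870, 558, 519, 155, 139 bp

Combined cut positions (sorted): 558, 1702, 1857, 1996, 2515, 3715.
Linear molecule, 6 cuts → 7 fragments:
  558 − 0 = 558 bp
  1702 − 558 = 1144 bp
  1857 − 1702 = 155 bp
  1996 − 1857 = 139 bp
  2515 − 1996 = 519 bp
  3715 − 2515 = 1200 bp
  4585 − 3715 = 870 bp
Sorted largest to smallest: 1200, 1144, 870, 558, 519, 155, 139 bp.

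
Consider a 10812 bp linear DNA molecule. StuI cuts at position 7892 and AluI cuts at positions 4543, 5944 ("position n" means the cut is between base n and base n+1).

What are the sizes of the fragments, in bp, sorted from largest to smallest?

Combined cut positions (sorted): 4543, 5944, 7892.
Linear molecule, 3 cuts → 4 fragments:
  4543 − 0 = 4543 bp
  5944 − 4543 = 1401 bp
  7892 − 5944 = 1948 bp
  10812 − 7892 = 2920 bp
Sorted largest to smallest: 4543, 2920, 1948, 1401 bp.

4543, 2920, 1948, 1401 bp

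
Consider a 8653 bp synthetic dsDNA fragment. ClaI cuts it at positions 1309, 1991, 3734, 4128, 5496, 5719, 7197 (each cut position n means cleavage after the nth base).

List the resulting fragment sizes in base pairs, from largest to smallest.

1743, 1478, 1456, 1368, 1309, 682, 394, 223 bp

Linear molecule, 7 cuts → 8 fragments:
  1309 − 0 = 1309 bp
  1991 − 1309 = 682 bp
  3734 − 1991 = 1743 bp
  4128 − 3734 = 394 bp
  5496 − 4128 = 1368 bp
  5719 − 5496 = 223 bp
  7197 − 5719 = 1478 bp
  8653 − 7197 = 1456 bp
Sorted largest to smallest: 1743, 1478, 1456, 1368, 1309, 682, 394, 223 bp.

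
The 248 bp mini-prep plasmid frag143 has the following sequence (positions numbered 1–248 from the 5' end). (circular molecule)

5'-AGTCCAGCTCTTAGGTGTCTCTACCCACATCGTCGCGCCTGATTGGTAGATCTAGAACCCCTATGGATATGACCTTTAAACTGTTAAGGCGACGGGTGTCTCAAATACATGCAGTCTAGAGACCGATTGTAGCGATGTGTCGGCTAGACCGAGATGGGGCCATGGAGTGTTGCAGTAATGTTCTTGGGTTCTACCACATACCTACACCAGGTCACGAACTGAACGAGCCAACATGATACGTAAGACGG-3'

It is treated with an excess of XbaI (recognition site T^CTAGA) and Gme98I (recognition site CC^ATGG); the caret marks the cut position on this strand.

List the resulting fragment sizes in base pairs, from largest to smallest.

138, 64, 46 bp

XbaI sites (TCTAGA) start at positions 51, 115.
XbaI cuts after the first base of each site, so after positions 51, 115.
The Gme98I site (CCATGG) starts at position 160.
Gme98I cuts after base 2 of each site, so after position 161.
Combined cut positions: 51, 115, 161.
Circular molecule, 3 cuts → 3 fragments:
  52–115 → 64 bp
  116–161 → 46 bp
  162–248 then 1–51 → 87 + 51 = 138 bp
Sorted largest to smallest: 138, 64, 46 bp.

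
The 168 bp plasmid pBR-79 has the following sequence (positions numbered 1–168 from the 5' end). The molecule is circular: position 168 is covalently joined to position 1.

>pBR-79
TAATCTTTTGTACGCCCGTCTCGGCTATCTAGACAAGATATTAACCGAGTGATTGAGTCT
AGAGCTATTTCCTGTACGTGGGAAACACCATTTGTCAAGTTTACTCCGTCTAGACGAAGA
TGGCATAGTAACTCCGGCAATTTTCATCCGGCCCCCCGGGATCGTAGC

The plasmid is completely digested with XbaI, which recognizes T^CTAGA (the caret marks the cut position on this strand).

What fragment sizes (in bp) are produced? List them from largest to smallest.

XbaI sites (TCTAGA) start at positions 28, 58, 109.
XbaI cuts after the first base of each site, so after positions 28, 58, 109.
Circular molecule, 3 cuts → 3 fragments:
  29–58 → 30 bp
  59–109 → 51 bp
  110–168 then 1–28 → 59 + 28 = 87 bp
Sorted largest to smallest: 87, 51, 30 bp.

87, 51, 30 bp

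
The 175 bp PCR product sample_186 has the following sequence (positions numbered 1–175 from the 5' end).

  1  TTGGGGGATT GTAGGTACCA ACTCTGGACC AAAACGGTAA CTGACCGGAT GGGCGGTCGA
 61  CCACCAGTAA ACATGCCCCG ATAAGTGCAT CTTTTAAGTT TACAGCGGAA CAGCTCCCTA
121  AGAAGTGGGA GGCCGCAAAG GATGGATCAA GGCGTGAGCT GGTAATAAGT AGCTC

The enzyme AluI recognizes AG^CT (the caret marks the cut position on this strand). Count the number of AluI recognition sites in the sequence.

3

AGCT occurs starting at positions 112, 157, 171.
AluI cuts at 3 sites.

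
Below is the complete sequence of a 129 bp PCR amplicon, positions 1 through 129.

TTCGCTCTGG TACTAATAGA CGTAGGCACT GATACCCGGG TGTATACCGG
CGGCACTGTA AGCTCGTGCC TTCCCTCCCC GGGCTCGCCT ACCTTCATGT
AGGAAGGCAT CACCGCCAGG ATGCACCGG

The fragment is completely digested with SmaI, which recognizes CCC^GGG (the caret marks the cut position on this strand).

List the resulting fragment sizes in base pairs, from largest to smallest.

49, 43, 37 bp

SmaI sites (CCCGGG) start at positions 35, 78.
SmaI cuts after base 3 of each site, so after positions 37, 80.
Linear molecule, 2 cuts → 3 fragments:
  1–37 → 37 bp
  38–80 → 43 bp
  81–129 → 49 bp
Sorted largest to smallest: 49, 43, 37 bp.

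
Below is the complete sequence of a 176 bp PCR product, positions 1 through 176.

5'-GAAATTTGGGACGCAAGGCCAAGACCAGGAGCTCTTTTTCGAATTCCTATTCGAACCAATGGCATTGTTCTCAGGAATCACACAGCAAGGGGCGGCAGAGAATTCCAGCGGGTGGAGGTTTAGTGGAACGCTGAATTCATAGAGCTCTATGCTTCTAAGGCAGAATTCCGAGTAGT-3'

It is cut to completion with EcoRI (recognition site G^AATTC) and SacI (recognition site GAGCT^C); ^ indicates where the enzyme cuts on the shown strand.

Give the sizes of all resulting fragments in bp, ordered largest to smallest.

59, 33, 33, 17, 13, 13, 8 bp

EcoRI sites (GAATTC) start at positions 41, 100, 133, 163.
EcoRI cuts after the first base of each site, so after positions 41, 100, 133, 163.
SacI sites (GAGCTC) start at positions 29, 142.
SacI cuts after base 5 of each site (before the last base), so after positions 33, 146.
Combined cut positions: 33, 41, 100, 133, 146, 163.
Linear molecule, 6 cuts → 7 fragments:
  1–33 → 33 bp
  34–41 → 8 bp
  42–100 → 59 bp
  101–133 → 33 bp
  134–146 → 13 bp
  147–163 → 17 bp
  164–176 → 13 bp
Sorted largest to smallest: 59, 33, 33, 17, 13, 13, 8 bp.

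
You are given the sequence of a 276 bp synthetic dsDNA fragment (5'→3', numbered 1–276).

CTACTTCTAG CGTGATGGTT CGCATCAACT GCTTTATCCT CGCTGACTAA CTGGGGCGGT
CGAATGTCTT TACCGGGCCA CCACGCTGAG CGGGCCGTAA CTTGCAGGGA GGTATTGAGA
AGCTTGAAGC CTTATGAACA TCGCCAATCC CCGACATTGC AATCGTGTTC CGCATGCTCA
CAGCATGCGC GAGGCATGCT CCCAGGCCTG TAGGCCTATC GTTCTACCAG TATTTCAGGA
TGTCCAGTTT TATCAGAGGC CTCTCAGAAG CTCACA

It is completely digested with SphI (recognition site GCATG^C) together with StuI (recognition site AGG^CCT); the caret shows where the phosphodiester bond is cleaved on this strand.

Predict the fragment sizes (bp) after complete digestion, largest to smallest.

176, 45, 17, 11, 11, 8, 8 bp

SphI sites (GCATGC) start at positions 172, 183, 194.
SphI cuts after base 5 of each site (before the last base), so after positions 176, 187, 198.
StuI sites (AGGCCT) start at positions 204, 212, 257.
StuI cuts after base 3 of each site, so after positions 206, 214, 259.
Combined cut positions: 176, 187, 198, 206, 214, 259.
Linear molecule, 6 cuts → 7 fragments:
  1–176 → 176 bp
  177–187 → 11 bp
  188–198 → 11 bp
  199–206 → 8 bp
  207–214 → 8 bp
  215–259 → 45 bp
  260–276 → 17 bp
Sorted largest to smallest: 176, 45, 17, 11, 11, 8, 8 bp.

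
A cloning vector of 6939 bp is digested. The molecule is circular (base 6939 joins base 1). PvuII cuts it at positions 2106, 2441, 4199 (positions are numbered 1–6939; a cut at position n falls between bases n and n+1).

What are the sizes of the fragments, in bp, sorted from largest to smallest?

4846, 1758, 335 bp

Circular molecule, 3 cuts → 3 fragments:
  2441 − 2106 = 335 bp
  4199 − 2441 = 1758 bp
  wrap: 6939 − 4199 + 2106 = 4846 bp
Sorted largest to smallest: 4846, 1758, 335 bp.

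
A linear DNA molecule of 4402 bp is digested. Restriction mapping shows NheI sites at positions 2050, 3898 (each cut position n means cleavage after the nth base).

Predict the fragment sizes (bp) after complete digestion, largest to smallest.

Linear molecule, 2 cuts → 3 fragments:
  2050 − 0 = 2050 bp
  3898 − 2050 = 1848 bp
  4402 − 3898 = 504 bp
Sorted largest to smallest: 2050, 1848, 504 bp.

2050, 1848, 504 bp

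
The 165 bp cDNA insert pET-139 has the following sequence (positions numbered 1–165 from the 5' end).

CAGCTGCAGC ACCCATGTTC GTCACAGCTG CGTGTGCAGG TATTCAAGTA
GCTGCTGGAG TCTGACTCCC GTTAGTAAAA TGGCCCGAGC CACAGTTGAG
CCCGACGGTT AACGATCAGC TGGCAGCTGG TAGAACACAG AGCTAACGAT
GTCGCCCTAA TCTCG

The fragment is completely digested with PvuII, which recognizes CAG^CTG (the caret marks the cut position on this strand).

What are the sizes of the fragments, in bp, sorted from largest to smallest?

PvuII sites (CAGCTG) start at positions 1, 25, 117, 124.
PvuII cuts after base 3 of each site, so after positions 3, 27, 119, 126.
Linear molecule, 4 cuts → 5 fragments:
  1–3 → 3 bp
  4–27 → 24 bp
  28–119 → 92 bp
  120–126 → 7 bp
  127–165 → 39 bp
Sorted largest to smallest: 92, 39, 24, 7, 3 bp.

92, 39, 24, 7, 3 bp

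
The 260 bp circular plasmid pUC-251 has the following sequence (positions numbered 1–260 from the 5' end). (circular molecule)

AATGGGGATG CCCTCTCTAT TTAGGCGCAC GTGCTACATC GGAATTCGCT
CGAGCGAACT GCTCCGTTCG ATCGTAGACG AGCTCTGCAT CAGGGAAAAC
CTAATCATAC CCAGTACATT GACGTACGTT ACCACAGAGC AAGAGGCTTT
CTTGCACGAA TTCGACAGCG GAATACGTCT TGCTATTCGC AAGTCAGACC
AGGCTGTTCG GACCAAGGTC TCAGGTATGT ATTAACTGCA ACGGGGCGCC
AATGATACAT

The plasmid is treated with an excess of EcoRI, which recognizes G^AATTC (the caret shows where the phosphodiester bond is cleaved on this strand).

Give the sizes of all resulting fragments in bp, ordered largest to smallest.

EcoRI sites (GAATTC) start at positions 42, 158.
EcoRI cuts after the first base of each site, so after positions 42, 158.
Circular molecule, 2 cuts → 2 fragments:
  43–158 → 116 bp
  159–260 then 1–42 → 102 + 42 = 144 bp
Sorted largest to smallest: 144, 116 bp.

144, 116 bp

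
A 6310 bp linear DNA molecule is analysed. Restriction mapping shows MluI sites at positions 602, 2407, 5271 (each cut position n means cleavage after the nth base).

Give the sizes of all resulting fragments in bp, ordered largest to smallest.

Linear molecule, 3 cuts → 4 fragments:
  602 − 0 = 602 bp
  2407 − 602 = 1805 bp
  5271 − 2407 = 2864 bp
  6310 − 5271 = 1039 bp
Sorted largest to smallest: 2864, 1805, 1039, 602 bp.

2864, 1805, 1039, 602 bp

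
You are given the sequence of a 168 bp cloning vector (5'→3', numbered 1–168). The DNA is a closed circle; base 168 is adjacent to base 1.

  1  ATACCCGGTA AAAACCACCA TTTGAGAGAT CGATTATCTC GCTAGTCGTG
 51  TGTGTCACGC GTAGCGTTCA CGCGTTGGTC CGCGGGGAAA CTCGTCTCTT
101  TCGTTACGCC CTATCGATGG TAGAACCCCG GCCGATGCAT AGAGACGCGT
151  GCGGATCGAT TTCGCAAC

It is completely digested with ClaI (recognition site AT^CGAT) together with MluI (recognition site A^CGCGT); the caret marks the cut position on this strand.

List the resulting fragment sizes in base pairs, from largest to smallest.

ClaI sites (ATCGAT) start at positions 29, 113, 155.
ClaI cuts after base 2 of each site, so after positions 30, 114, 156.
MluI sites (ACGCGT) start at positions 57, 70, 145.
MluI cuts after the first base of each site, so after positions 57, 70, 145.
Combined cut positions: 30, 57, 70, 114, 145, 156.
Circular molecule, 6 cuts → 6 fragments:
  31–57 → 27 bp
  58–70 → 13 bp
  71–114 → 44 bp
  115–145 → 31 bp
  146–156 → 11 bp
  157–168 then 1–30 → 12 + 30 = 42 bp
Sorted largest to smallest: 44, 42, 31, 27, 13, 11 bp.

44, 42, 31, 27, 13, 11 bp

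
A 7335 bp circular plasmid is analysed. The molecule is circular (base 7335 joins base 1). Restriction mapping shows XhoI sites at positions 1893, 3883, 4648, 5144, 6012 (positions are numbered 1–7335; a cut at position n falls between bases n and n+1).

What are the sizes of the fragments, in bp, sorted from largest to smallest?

3216, 1990, 868, 765, 496 bp

Circular molecule, 5 cuts → 5 fragments:
  3883 − 1893 = 1990 bp
  4648 − 3883 = 765 bp
  5144 − 4648 = 496 bp
  6012 − 5144 = 868 bp
  wrap: 7335 − 6012 + 1893 = 3216 bp
Sorted largest to smallest: 3216, 1990, 868, 765, 496 bp.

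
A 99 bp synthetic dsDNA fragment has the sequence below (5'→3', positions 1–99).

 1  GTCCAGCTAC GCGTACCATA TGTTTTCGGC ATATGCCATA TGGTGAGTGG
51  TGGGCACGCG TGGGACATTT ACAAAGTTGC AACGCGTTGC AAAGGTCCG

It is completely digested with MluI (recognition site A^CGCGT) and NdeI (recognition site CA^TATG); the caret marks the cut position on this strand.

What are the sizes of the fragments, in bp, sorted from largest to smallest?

26, 18, 17, 13, 9, 9, 7 bp

MluI sites (ACGCGT) start at positions 9, 56, 82.
MluI cuts after the first base of each site, so after positions 9, 56, 82.
NdeI sites (CATATG) start at positions 17, 30, 37.
NdeI cuts after base 2 of each site, so after positions 18, 31, 38.
Combined cut positions: 9, 18, 31, 38, 56, 82.
Linear molecule, 6 cuts → 7 fragments:
  1–9 → 9 bp
  10–18 → 9 bp
  19–31 → 13 bp
  32–38 → 7 bp
  39–56 → 18 bp
  57–82 → 26 bp
  83–99 → 17 bp
Sorted largest to smallest: 26, 18, 17, 13, 9, 9, 7 bp.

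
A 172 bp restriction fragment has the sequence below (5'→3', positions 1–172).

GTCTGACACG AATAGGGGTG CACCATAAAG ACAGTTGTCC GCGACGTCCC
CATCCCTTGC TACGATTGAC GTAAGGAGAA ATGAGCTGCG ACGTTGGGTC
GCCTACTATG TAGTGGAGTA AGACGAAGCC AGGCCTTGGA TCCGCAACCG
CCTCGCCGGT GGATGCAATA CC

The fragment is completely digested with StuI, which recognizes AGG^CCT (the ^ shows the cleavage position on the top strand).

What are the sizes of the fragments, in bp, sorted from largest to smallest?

133, 39 bp

The StuI site (AGGCCT) starts at position 131.
StuI cuts after base 3 of each site, so after position 133.
Linear molecule, 1 cut → 2 fragments:
  1–133 → 133 bp
  134–172 → 39 bp
Sorted largest to smallest: 133, 39 bp.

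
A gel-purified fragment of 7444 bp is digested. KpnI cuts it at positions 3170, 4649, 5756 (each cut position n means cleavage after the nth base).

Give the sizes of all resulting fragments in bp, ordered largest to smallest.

3170, 1688, 1479, 1107 bp

Linear molecule, 3 cuts → 4 fragments:
  3170 − 0 = 3170 bp
  4649 − 3170 = 1479 bp
  5756 − 4649 = 1107 bp
  7444 − 5756 = 1688 bp
Sorted largest to smallest: 3170, 1688, 1479, 1107 bp.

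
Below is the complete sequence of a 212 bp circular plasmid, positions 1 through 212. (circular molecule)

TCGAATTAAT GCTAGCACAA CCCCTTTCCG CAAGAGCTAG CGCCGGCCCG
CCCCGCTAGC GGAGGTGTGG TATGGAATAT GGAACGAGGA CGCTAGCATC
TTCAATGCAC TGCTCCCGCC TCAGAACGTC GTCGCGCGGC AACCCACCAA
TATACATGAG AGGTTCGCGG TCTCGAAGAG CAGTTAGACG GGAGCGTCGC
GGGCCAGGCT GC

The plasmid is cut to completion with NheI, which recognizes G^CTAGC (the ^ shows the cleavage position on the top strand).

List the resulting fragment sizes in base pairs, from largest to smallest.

131, 37, 25, 19 bp

NheI sites (GCTAGC) start at positions 11, 36, 55, 92.
NheI cuts after the first base of each site, so after positions 11, 36, 55, 92.
Circular molecule, 4 cuts → 4 fragments:
  12–36 → 25 bp
  37–55 → 19 bp
  56–92 → 37 bp
  93–212 then 1–11 → 120 + 11 = 131 bp
Sorted largest to smallest: 131, 37, 25, 19 bp.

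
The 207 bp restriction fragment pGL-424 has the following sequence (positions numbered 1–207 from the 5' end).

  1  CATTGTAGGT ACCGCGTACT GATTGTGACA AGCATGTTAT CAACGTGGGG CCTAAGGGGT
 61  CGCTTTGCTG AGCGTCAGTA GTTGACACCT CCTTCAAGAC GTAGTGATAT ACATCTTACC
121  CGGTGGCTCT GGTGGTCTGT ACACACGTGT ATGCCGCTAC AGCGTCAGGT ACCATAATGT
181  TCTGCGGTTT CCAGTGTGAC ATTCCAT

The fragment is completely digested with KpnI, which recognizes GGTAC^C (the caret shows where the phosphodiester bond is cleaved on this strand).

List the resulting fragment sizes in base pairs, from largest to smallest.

160, 35, 12 bp

KpnI sites (GGTACC) start at positions 8, 168.
KpnI cuts after base 5 of each site (before the last base), so after positions 12, 172.
Linear molecule, 2 cuts → 3 fragments:
  1–12 → 12 bp
  13–172 → 160 bp
  173–207 → 35 bp
Sorted largest to smallest: 160, 35, 12 bp.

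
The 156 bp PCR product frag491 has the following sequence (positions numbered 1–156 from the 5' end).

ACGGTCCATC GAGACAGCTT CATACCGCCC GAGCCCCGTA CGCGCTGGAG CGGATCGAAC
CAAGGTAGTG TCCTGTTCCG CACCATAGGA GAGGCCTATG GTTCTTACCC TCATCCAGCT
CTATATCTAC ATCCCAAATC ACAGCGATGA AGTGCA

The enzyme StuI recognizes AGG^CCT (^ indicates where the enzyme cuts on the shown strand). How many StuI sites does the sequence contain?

1

AGGCCT occurs starting at position 92.
StuI cuts at 1 site.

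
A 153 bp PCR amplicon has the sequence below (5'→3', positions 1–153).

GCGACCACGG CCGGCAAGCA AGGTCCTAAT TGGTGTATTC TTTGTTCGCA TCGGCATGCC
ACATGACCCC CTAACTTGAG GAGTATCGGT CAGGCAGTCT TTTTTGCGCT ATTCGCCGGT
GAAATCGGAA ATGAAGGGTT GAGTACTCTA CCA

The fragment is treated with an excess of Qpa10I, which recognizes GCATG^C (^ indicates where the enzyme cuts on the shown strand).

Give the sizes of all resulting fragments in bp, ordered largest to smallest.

The Qpa10I site (GCATGC) starts at position 54.
Qpa10I cuts after base 5 of each site (before the last base), so after position 58.
Linear molecule, 1 cut → 2 fragments:
  1–58 → 58 bp
  59–153 → 95 bp
Sorted largest to smallest: 95, 58 bp.

95, 58 bp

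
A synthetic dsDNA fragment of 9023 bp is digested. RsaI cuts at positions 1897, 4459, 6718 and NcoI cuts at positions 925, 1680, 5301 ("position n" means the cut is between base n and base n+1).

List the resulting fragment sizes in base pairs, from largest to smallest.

Combined cut positions (sorted): 925, 1680, 1897, 4459, 5301, 6718.
Linear molecule, 6 cuts → 7 fragments:
  925 − 0 = 925 bp
  1680 − 925 = 755 bp
  1897 − 1680 = 217 bp
  4459 − 1897 = 2562 bp
  5301 − 4459 = 842 bp
  6718 − 5301 = 1417 bp
  9023 − 6718 = 2305 bp
Sorted largest to smallest: 2562, 2305, 1417, 925, 842, 755, 217 bp.

2562, 2305, 1417, 925, 842, 755, 217 bp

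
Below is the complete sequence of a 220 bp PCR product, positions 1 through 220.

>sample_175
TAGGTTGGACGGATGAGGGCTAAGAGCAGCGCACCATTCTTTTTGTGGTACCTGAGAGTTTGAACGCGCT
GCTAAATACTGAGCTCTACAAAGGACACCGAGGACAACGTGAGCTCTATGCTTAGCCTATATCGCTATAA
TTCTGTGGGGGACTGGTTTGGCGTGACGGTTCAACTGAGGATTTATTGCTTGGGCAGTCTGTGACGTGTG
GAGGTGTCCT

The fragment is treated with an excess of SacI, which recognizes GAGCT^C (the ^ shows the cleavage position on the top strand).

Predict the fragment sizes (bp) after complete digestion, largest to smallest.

105, 85, 30 bp

SacI sites (GAGCTC) start at positions 81, 111.
SacI cuts after base 5 of each site (before the last base), so after positions 85, 115.
Linear molecule, 2 cuts → 3 fragments:
  1–85 → 85 bp
  86–115 → 30 bp
  116–220 → 105 bp
Sorted largest to smallest: 105, 85, 30 bp.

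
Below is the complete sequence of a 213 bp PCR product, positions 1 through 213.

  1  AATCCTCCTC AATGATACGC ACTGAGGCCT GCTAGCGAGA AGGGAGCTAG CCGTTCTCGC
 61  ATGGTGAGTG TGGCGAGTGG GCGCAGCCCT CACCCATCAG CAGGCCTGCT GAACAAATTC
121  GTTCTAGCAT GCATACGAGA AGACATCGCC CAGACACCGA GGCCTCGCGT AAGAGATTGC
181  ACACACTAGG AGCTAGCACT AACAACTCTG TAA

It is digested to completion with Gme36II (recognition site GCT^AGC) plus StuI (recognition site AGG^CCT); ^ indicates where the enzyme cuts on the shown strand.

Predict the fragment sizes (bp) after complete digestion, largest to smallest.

58, 56, 32, 27, 19, 15, 6 bp

Gme36II sites (GCTAGC) start at positions 31, 46, 192.
Gme36II cuts after base 3 of each site, so after positions 33, 48, 194.
StuI sites (AGGCCT) start at positions 25, 102, 160.
StuI cuts after base 3 of each site, so after positions 27, 104, 162.
Combined cut positions: 27, 33, 48, 104, 162, 194.
Linear molecule, 6 cuts → 7 fragments:
  1–27 → 27 bp
  28–33 → 6 bp
  34–48 → 15 bp
  49–104 → 56 bp
  105–162 → 58 bp
  163–194 → 32 bp
  195–213 → 19 bp
Sorted largest to smallest: 58, 56, 32, 27, 19, 15, 6 bp.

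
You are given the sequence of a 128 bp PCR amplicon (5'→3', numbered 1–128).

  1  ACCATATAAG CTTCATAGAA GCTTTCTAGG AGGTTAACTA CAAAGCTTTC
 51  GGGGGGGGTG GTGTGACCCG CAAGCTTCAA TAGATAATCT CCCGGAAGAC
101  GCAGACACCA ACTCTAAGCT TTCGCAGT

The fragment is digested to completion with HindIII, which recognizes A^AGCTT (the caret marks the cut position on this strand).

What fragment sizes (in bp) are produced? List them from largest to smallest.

44, 29, 24, 12, 11, 8 bp

HindIII sites (AAGCTT) start at positions 8, 19, 43, 72, 116.
HindIII cuts after the first base of each site, so after positions 8, 19, 43, 72, 116.
Linear molecule, 5 cuts → 6 fragments:
  1–8 → 8 bp
  9–19 → 11 bp
  20–43 → 24 bp
  44–72 → 29 bp
  73–116 → 44 bp
  117–128 → 12 bp
Sorted largest to smallest: 44, 29, 24, 12, 11, 8 bp.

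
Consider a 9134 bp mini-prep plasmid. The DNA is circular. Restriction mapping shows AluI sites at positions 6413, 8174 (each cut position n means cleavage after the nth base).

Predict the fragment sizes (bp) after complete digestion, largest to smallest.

7373, 1761 bp

Circular molecule, 2 cuts → 2 fragments:
  8174 − 6413 = 1761 bp
  wrap: 9134 − 8174 + 6413 = 7373 bp
Sorted largest to smallest: 7373, 1761 bp.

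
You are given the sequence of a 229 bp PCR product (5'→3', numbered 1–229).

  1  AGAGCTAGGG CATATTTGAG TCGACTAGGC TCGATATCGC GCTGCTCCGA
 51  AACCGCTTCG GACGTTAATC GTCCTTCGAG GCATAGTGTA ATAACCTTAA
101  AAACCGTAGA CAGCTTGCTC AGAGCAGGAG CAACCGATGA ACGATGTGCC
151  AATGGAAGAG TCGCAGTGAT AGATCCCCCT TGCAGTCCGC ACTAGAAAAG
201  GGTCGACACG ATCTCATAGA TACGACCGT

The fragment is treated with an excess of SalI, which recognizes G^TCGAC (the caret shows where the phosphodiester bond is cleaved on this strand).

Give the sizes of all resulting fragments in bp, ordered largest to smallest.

182, 27, 20 bp

SalI sites (GTCGAC) start at positions 20, 202.
SalI cuts after the first base of each site, so after positions 20, 202.
Linear molecule, 2 cuts → 3 fragments:
  1–20 → 20 bp
  21–202 → 182 bp
  203–229 → 27 bp
Sorted largest to smallest: 182, 27, 20 bp.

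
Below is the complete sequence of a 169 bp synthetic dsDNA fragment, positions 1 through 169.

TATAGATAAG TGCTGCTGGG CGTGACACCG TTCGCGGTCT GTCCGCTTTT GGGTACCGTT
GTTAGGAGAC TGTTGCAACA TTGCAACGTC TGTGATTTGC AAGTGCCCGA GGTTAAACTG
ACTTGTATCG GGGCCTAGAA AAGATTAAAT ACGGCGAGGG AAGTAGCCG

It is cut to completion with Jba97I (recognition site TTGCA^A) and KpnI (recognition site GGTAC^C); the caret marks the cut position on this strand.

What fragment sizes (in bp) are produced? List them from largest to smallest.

Jba97I sites (TTGCAA) start at positions 73, 81, 97.
Jba97I cuts after base 5 of each site (before the last base), so after positions 77, 85, 101.
The KpnI site (GGTACC) starts at position 52.
KpnI cuts after base 5 of each site (before the last base), so after position 56.
Combined cut positions: 56, 77, 85, 101.
Linear molecule, 4 cuts → 5 fragments:
  1–56 → 56 bp
  57–77 → 21 bp
  78–85 → 8 bp
  86–101 → 16 bp
  102–169 → 68 bp
Sorted largest to smallest: 68, 56, 21, 16, 8 bp.

68, 56, 21, 16, 8 bp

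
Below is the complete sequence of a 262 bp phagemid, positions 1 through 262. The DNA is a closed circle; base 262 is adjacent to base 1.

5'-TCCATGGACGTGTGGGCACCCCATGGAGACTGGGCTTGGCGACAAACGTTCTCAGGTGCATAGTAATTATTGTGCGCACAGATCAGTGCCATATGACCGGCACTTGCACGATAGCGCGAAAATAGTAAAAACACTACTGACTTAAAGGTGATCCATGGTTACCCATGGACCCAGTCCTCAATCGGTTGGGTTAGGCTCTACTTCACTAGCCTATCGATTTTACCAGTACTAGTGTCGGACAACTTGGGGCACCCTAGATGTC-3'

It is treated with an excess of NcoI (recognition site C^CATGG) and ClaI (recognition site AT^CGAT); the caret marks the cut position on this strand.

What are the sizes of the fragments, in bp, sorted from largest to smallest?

NcoI sites (CCATGG) start at positions 2, 21, 153, 163.
NcoI cuts after the first base of each site, so after positions 2, 21, 153, 163.
The ClaI site (ATCGAT) starts at position 213.
ClaI cuts after base 2 of each site, so after position 214.
Combined cut positions: 2, 21, 153, 163, 214.
Circular molecule, 5 cuts → 5 fragments:
  3–21 → 19 bp
  22–153 → 132 bp
  154–163 → 10 bp
  164–214 → 51 bp
  215–262 then 1–2 → 48 + 2 = 50 bp
Sorted largest to smallest: 132, 51, 50, 19, 10 bp.

132, 51, 50, 19, 10 bp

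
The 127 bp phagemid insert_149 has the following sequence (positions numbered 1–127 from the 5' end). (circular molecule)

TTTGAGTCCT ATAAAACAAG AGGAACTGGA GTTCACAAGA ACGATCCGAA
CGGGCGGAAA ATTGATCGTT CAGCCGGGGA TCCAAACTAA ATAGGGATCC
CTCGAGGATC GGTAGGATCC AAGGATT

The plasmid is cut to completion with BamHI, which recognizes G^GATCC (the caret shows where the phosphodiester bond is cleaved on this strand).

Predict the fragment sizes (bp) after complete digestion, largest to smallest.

90, 20, 17 bp

BamHI sites (GGATCC) start at positions 78, 95, 115.
BamHI cuts after the first base of each site, so after positions 78, 95, 115.
Circular molecule, 3 cuts → 3 fragments:
  79–95 → 17 bp
  96–115 → 20 bp
  116–127 then 1–78 → 12 + 78 = 90 bp
Sorted largest to smallest: 90, 20, 17 bp.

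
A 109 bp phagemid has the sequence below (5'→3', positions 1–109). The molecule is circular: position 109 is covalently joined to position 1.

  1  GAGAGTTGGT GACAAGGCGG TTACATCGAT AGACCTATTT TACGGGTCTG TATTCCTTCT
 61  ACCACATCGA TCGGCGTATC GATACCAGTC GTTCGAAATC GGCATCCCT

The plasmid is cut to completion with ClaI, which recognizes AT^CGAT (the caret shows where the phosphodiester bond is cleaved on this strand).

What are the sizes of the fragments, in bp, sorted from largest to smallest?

56, 41, 12 bp

ClaI sites (ATCGAT) start at positions 25, 66, 78.
ClaI cuts after base 2 of each site, so after positions 26, 67, 79.
Circular molecule, 3 cuts → 3 fragments:
  27–67 → 41 bp
  68–79 → 12 bp
  80–109 then 1–26 → 30 + 26 = 56 bp
Sorted largest to smallest: 56, 41, 12 bp.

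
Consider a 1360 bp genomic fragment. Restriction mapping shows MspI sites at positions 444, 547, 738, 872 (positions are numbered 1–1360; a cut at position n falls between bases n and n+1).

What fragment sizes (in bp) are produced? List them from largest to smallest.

488, 444, 191, 134, 103 bp

Linear molecule, 4 cuts → 5 fragments:
  444 − 0 = 444 bp
  547 − 444 = 103 bp
  738 − 547 = 191 bp
  872 − 738 = 134 bp
  1360 − 872 = 488 bp
Sorted largest to smallest: 488, 444, 191, 134, 103 bp.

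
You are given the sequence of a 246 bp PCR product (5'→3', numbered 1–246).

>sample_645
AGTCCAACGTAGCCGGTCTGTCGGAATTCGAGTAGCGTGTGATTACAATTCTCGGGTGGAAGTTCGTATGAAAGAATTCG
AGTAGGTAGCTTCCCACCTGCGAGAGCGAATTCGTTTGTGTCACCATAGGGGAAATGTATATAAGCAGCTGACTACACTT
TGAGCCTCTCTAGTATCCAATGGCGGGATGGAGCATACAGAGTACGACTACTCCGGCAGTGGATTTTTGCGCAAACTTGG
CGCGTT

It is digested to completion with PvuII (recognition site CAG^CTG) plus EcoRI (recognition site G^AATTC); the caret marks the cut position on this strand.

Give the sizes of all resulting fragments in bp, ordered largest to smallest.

The PvuII site (CAGCTG) starts at position 146.
PvuII cuts after base 3 of each site, so after position 148.
EcoRI sites (GAATTC) start at positions 24, 74, 108.
EcoRI cuts after the first base of each site, so after positions 24, 74, 108.
Combined cut positions: 24, 74, 108, 148.
Linear molecule, 4 cuts → 5 fragments:
  1–24 → 24 bp
  25–74 → 50 bp
  75–108 → 34 bp
  109–148 → 40 bp
  149–246 → 98 bp
Sorted largest to smallest: 98, 50, 40, 34, 24 bp.

98, 50, 40, 34, 24 bp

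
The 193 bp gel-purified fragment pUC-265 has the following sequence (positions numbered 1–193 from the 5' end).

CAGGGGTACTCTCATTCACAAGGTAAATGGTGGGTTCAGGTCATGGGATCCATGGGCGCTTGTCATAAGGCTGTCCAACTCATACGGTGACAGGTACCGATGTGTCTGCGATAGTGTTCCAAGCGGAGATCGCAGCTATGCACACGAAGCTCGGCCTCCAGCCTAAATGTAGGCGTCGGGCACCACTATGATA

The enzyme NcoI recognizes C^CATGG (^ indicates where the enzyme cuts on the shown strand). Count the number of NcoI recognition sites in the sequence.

1

CCATGG occurs starting at position 50.
NcoI cuts at 1 site.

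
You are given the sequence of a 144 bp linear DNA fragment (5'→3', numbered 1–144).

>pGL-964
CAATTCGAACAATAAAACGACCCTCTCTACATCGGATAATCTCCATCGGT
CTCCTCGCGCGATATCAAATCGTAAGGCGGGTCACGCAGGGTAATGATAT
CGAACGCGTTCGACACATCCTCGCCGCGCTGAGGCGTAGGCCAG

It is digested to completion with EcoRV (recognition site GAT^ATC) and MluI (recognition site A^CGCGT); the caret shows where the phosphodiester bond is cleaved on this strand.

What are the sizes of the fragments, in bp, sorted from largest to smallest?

63, 40, 35, 6 bp

EcoRV sites (GATATC) start at positions 61, 96.
EcoRV cuts after base 3 of each site, so after positions 63, 98.
The MluI site (ACGCGT) starts at position 104.
MluI cuts after the first base of each site, so after position 104.
Combined cut positions: 63, 98, 104.
Linear molecule, 3 cuts → 4 fragments:
  1–63 → 63 bp
  64–98 → 35 bp
  99–104 → 6 bp
  105–144 → 40 bp
Sorted largest to smallest: 63, 40, 35, 6 bp.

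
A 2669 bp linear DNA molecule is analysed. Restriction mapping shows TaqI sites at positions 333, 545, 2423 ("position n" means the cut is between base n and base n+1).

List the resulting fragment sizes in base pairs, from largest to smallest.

1878, 333, 246, 212 bp

Linear molecule, 3 cuts → 4 fragments:
  333 − 0 = 333 bp
  545 − 333 = 212 bp
  2423 − 545 = 1878 bp
  2669 − 2423 = 246 bp
Sorted largest to smallest: 1878, 333, 246, 212 bp.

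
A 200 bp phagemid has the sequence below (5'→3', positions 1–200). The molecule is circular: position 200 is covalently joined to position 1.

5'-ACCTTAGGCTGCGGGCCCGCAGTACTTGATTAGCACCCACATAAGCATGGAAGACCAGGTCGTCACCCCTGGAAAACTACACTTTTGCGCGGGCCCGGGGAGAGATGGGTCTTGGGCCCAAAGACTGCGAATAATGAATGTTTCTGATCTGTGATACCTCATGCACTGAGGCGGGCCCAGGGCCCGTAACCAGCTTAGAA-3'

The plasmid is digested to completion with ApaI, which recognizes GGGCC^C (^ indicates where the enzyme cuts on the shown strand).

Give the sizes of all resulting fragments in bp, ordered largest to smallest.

78, 59, 33, 23, 7 bp

ApaI sites (GGGCCC) start at positions 13, 91, 114, 173, 180.
ApaI cuts after base 5 of each site (before the last base), so after positions 17, 95, 118, 177, 184.
Circular molecule, 5 cuts → 5 fragments:
  18–95 → 78 bp
  96–118 → 23 bp
  119–177 → 59 bp
  178–184 → 7 bp
  185–200 then 1–17 → 16 + 17 = 33 bp
Sorted largest to smallest: 78, 59, 33, 23, 7 bp.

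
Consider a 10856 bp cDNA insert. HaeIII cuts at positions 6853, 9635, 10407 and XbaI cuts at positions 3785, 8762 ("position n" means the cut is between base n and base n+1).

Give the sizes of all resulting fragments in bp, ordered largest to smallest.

3785, 3068, 1909, 873, 772, 449 bp

Combined cut positions (sorted): 3785, 6853, 8762, 9635, 10407.
Linear molecule, 5 cuts → 6 fragments:
  3785 − 0 = 3785 bp
  6853 − 3785 = 3068 bp
  8762 − 6853 = 1909 bp
  9635 − 8762 = 873 bp
  10407 − 9635 = 772 bp
  10856 − 10407 = 449 bp
Sorted largest to smallest: 3785, 3068, 1909, 873, 772, 449 bp.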